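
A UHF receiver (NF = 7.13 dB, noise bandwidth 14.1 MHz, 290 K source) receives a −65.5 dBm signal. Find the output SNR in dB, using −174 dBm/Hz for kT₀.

29.9 dB

Noise floor: N = −174 + 10 log₁₀(B) + NF
10 log₁₀(1.41×10⁷) = 71.49 dB
N = −174 + 71.49 + 7.13 = −95.38 dBm
SNR = P_sig − N = −65.5 − (−95.38) = 29.88 dB → 29.9 dB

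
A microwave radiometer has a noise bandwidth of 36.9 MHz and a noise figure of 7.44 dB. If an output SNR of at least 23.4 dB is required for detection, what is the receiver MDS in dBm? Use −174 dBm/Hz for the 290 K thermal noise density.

Sensitivity = −174 + 10 log₁₀(B) + NF + SNR_min
= −174 + 75.67 + 7.44 + 23.4
= −67.49 dBm → −67.5 dBm

−67.5 dBm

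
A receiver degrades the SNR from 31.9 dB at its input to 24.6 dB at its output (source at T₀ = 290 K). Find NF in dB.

NF (dB) = SNR_in(dB) − SNR_out(dB) when the source is at T₀
NF = 31.9 − 24.6 = 7.3 dB

7.3 dB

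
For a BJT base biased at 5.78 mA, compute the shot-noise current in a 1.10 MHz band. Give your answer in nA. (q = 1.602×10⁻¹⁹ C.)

I_n = √(2qI·B)
2qI·B = 2 × 1.602×10⁻¹⁹ × 5.78×10⁻³ × 1.10×10⁶ = 2.04×10⁻¹⁵ A²
I_n = √(2.04×10⁻¹⁵) = 4.51×10⁻⁸ A = 45.1 nA

45.1 nA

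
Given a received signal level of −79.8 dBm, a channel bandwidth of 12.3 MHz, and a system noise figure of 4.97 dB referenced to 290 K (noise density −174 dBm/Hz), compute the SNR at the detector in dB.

18.3 dB

Noise floor: N = −174 + 10 log₁₀(B) + NF
10 log₁₀(1.23×10⁷) = 70.9 dB
N = −174 + 70.9 + 4.97 = −98.13 dBm
SNR = P_sig − N = −79.8 − (−98.13) = 18.33 dB → 18.3 dB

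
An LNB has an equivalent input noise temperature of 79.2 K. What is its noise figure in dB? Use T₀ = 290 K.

1.05 dB

F = 1 + T_e/T₀ = 1 + 79.2/290 = 1.2731
NF = 10 log₁₀(1.2731) = 1.05 dB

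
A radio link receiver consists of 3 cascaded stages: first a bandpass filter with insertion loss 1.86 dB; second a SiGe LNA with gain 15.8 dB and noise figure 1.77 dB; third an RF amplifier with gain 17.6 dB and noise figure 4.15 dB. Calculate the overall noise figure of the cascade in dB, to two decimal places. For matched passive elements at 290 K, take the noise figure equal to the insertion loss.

3.75 dB

Convert to linear (a loss of L dB is a gain of −L dB): F_i = 10^(NF_i/10), G_i = 10^(G_i,dB/10)
  Stage 1: F_1 = 10^(1.86/10) = 1.535, G_1 = 10^(−1.86/10) = 0.6516
  Stage 2: F_2 = 10^(1.77/10) = 1.503, G_2 = 10^(15.8/10) = 38.02
  Stage 3: F_3 = 10^(4.15/10) = 2.600, G_3 = 10^(17.6/10) = 57.54
Friis cascade:
  F = 1.535 + (1.503 − 1)/0.6516 + (2.600 − 1)/24.77 = 2.371
NF = 10 log₁₀(2.371) = 3.75 dB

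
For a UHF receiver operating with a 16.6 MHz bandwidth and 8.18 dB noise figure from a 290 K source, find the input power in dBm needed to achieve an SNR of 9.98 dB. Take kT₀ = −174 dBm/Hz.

Sensitivity = −174 + 10 log₁₀(B) + NF + SNR_min
= −174 + 72.2 + 8.18 + 9.98
= −83.64 dBm → −83.6 dBm

−83.6 dBm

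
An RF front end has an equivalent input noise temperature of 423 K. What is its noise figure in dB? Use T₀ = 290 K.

F = 1 + T_e/T₀ = 1 + 423/290 = 2.45862
NF = 10 log₁₀(2.45862) = 3.91 dB

3.91 dB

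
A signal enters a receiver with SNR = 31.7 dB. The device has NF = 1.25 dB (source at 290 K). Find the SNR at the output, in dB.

By definition F = SNR_in/SNR_out, so in dB: SNR_out = SNR_in − NF
SNR_out = 31.7 − 1.25 = 30.45 dB

30.45 dB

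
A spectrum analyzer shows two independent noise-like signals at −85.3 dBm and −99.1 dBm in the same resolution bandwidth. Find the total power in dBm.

Convert to linear, add, convert back:
P₁ = 2.95×10⁻¹² W, P₂ = 1.23×10⁻¹³ W
P_tot = 3.07×10⁻¹² W → 10 log₁₀(P_tot / 10⁻³) = −85.1 dBm

−85.1 dBm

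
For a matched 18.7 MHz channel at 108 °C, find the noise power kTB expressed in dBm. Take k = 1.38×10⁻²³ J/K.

T = 108 °C + 273.15 = 381.15 K
P_n = kTB = 1.38×10⁻²³ × 381.15 × 1.87×10⁷ = 9.84×10⁻¹⁴ W
In dBm: 10 log₁₀(9.84×10⁻¹⁴ / 10⁻³) = −100.1 dBm

−100.1 dBm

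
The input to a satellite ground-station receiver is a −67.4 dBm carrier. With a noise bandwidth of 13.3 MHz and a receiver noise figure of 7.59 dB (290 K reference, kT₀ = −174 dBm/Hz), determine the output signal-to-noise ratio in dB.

Noise floor: N = −174 + 10 log₁₀(B) + NF
10 log₁₀(1.33×10⁷) = 71.24 dB
N = −174 + 71.24 + 7.59 = −95.17 dBm
SNR = P_sig − N = −67.4 − (−95.17) = 27.77 dB → 27.8 dB

27.8 dB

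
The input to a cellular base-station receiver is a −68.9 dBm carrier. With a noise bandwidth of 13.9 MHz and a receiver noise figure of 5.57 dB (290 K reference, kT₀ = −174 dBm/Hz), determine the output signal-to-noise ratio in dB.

Noise floor: N = −174 + 10 log₁₀(B) + NF
10 log₁₀(1.39×10⁷) = 71.43 dB
N = −174 + 71.43 + 5.57 = −97.00 dBm
SNR = P_sig − N = −68.9 − (−97.00) = 28.10 dB → 28.1 dB

28.1 dB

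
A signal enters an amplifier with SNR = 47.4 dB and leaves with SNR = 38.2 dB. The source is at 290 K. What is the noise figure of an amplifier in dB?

NF (dB) = SNR_in(dB) − SNR_out(dB) when the source is at T₀
NF = 47.4 − 38.2 = 9.2 dB

9.2 dB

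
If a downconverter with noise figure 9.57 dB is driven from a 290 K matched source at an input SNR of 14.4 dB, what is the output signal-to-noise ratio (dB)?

By definition F = SNR_in/SNR_out, so in dB: SNR_out = SNR_in − NF
SNR_out = 14.4 − 9.57 = 4.83 dB

4.83 dB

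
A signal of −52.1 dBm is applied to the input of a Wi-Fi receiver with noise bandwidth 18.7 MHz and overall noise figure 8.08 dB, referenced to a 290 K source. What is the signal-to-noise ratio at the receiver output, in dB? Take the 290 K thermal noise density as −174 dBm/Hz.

Noise floor: N = −174 + 10 log₁₀(B) + NF
10 log₁₀(1.87×10⁷) = 72.72 dB
N = −174 + 72.72 + 8.08 = −93.20 dBm
SNR = P_sig − N = −52.1 − (−93.20) = 41.10 dB → 41.1 dB

41.1 dB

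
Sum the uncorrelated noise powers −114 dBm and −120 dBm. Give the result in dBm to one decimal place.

−113.0 dBm

Convert to linear, add, convert back:
P₁ = 3.98×10⁻¹⁵ W, P₂ = 1.00×10⁻¹⁵ W
P_tot = 4.98×10⁻¹⁵ W → 10 log₁₀(P_tot / 10⁻³) = −113.0 dBm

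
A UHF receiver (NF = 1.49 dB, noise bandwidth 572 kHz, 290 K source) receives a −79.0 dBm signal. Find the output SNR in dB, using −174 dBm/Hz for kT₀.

35.9 dB

Noise floor: N = −174 + 10 log₁₀(B) + NF
10 log₁₀(5.72×10⁵) = 57.57 dB
N = −174 + 57.57 + 1.49 = −114.94 dBm
SNR = P_sig − N = −79.0 − (−114.94) = 35.94 dB → 35.9 dB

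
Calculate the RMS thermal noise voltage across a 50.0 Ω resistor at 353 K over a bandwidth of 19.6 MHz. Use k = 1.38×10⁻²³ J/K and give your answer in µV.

4.37 µV

V_n = √(4kTRB)
4kTRB = 4 × 1.38×10⁻²³ × 353 × 5.00×10¹ × 1.96×10⁷ = 1.91×10⁻¹¹ V²
V_n = √(1.91×10⁻¹¹) = 4.37×10⁻⁶ V = 4.37 µV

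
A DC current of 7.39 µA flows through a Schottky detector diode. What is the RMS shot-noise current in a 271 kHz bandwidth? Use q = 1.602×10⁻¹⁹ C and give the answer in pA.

801 pA

I_n = √(2qI·B)
2qI·B = 2 × 1.602×10⁻¹⁹ × 7.39×10⁻⁶ × 2.71×10⁵ = 6.42×10⁻¹⁹ A²
I_n = √(6.42×10⁻¹⁹) = 8.01×10⁻¹⁰ A = 801 pA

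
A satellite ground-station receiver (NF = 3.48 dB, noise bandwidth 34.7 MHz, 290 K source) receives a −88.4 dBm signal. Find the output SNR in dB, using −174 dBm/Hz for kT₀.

Noise floor: N = −174 + 10 log₁₀(B) + NF
10 log₁₀(3.47×10⁷) = 75.4 dB
N = −174 + 75.4 + 3.48 = −95.12 dBm
SNR = P_sig − N = −88.4 − (−95.12) = 6.72 dB → 6.7 dB

6.7 dB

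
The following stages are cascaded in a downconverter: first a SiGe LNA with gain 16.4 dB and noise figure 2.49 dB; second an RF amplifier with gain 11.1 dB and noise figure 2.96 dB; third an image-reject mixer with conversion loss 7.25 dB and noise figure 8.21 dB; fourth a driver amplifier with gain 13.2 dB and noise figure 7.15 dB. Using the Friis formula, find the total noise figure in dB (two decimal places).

Convert to linear (a loss of L dB is a gain of −L dB): F_i = 10^(NF_i/10), G_i = 10^(G_i,dB/10)
  Stage 1: F_1 = 10^(2.49/10) = 1.774, G_1 = 10^(16.4/10) = 43.65
  Stage 2: F_2 = 10^(2.96/10) = 1.977, G_2 = 10^(11.1/10) = 12.88
  Stage 3: F_3 = 10^(8.21/10) = 6.622, G_3 = 10^(−7.25/10) = 0.1884
  Stage 4: F_4 = 10^(7.15/10) = 5.188, G_4 = 10^(13.2/10) = 20.89
Friis cascade:
  F = 1.774 + (1.977 − 1)/43.65 + (6.622 − 1)/562.3 + (5.188 − 1)/105.9 = 1.846
NF = 10 log₁₀(1.846) = 2.66 dB

2.66 dB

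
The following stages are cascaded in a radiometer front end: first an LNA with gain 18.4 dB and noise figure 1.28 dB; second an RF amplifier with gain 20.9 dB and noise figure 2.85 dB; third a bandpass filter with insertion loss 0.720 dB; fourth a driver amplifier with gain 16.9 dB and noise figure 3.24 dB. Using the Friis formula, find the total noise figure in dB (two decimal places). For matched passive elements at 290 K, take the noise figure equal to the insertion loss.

Convert to linear (a loss of L dB is a gain of −L dB): F_i = 10^(NF_i/10), G_i = 10^(G_i,dB/10)
  Stage 1: F_1 = 10^(1.28/10) = 1.343, G_1 = 10^(18.4/10) = 69.18
  Stage 2: F_2 = 10^(2.85/10) = 1.928, G_2 = 10^(20.9/10) = 123.0
  Stage 3: F_3 = 10^(0.720/10) = 1.180, G_3 = 10^(−0.720/10) = 0.8472
  Stage 4: F_4 = 10^(3.24/10) = 2.109, G_4 = 10^(16.9/10) = 48.98
Friis cascade:
  F = 1.343 + (1.928 − 1)/69.18 + (1.180 − 1)/8511 + (2.109 − 1)/7211 = 1.356
NF = 10 log₁₀(1.356) = 1.32 dB

1.32 dB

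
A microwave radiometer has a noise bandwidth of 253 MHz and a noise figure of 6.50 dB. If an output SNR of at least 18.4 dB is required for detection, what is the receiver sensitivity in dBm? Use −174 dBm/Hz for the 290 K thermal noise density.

Sensitivity = −174 + 10 log₁₀(B) + NF + SNR_min
= −174 + 84.03 + 6.50 + 18.4
= −65.07 dBm → −65.1 dBm

−65.1 dBm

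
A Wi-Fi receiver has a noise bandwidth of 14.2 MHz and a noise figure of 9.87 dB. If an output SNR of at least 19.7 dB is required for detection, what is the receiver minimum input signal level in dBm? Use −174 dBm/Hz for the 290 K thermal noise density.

−72.9 dBm

Sensitivity = −174 + 10 log₁₀(B) + NF + SNR_min
= −174 + 71.52 + 9.87 + 19.7
= −72.91 dBm → −72.9 dBm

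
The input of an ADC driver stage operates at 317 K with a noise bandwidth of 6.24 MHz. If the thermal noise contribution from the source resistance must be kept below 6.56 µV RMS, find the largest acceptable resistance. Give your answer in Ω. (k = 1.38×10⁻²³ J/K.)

394 Ω

Johnson–Nyquist: V_n = √(4kTRB) ⇒ R = V_n² / (4kTB)
4kTB = 4 × 1.38×10⁻²³ × 317 × 6.24×10⁶ = 1.09×10⁻¹³
R = (6.56×10⁻⁶)² / 1.09×10⁻¹³ = 3.94×10² Ω = 394 Ω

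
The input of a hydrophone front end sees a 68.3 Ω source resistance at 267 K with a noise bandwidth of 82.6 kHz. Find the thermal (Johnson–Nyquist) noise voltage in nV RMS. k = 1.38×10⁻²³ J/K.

V_n = √(4kTRB)
4kTRB = 4 × 1.38×10⁻²³ × 267 × 6.83×10¹ × 8.26×10⁴ = 8.31×10⁻¹⁴ V²
V_n = √(8.31×10⁻¹⁴) = 2.88×10⁻⁷ V = 288 nV

288 nV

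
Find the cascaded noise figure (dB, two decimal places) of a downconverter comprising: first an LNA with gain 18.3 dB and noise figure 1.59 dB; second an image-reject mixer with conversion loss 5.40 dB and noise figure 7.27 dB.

Convert to linear (a loss of L dB is a gain of −L dB): F_i = 10^(NF_i/10), G_i = 10^(G_i,dB/10)
  Stage 1: F_1 = 10^(1.59/10) = 1.442, G_1 = 10^(18.3/10) = 67.61
  Stage 2: F_2 = 10^(7.27/10) = 5.333, G_2 = 10^(−5.40/10) = 0.2884
Friis cascade:
  F = 1.442 + (5.333 − 1)/67.61 = 1.506
NF = 10 log₁₀(1.506) = 1.78 dB

1.78 dB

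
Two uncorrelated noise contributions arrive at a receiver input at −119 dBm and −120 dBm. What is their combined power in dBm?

Convert to linear, add, convert back:
P₁ = 1.26×10⁻¹⁵ W, P₂ = 1.00×10⁻¹⁵ W
P_tot = 2.26×10⁻¹⁵ W → 10 log₁₀(P_tot / 10⁻³) = −116.5 dBm

−116.5 dBm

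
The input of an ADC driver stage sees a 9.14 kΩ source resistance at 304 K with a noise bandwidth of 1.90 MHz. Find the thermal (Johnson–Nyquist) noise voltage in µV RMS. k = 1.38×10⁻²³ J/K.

V_n = √(4kTRB)
4kTRB = 4 × 1.38×10⁻²³ × 304 × 9.14×10³ × 1.90×10⁶ = 2.91×10⁻¹⁰ V²
V_n = √(2.91×10⁻¹⁰) = 1.71×10⁻⁵ V = 17.1 µV

17.1 µV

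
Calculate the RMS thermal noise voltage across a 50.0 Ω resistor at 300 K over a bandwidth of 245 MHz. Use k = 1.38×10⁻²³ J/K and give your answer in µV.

V_n = √(4kTRB)
4kTRB = 4 × 1.38×10⁻²³ × 300 × 5.00×10¹ × 2.45×10⁸ = 2.03×10⁻¹⁰ V²
V_n = √(2.03×10⁻¹⁰) = 1.42×10⁻⁵ V = 14.2 µV

14.2 µV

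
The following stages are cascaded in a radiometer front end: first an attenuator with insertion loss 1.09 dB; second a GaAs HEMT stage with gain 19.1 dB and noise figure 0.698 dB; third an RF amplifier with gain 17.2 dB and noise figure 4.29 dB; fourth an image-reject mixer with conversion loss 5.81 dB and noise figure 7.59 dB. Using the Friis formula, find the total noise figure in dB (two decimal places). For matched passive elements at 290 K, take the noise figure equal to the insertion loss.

1.87 dB

Convert to linear (a loss of L dB is a gain of −L dB): F_i = 10^(NF_i/10), G_i = 10^(G_i,dB/10)
  Stage 1: F_1 = 10^(1.09/10) = 1.285, G_1 = 10^(−1.09/10) = 0.7780
  Stage 2: F_2 = 10^(0.698/10) = 1.174, G_2 = 10^(19.1/10) = 81.28
  Stage 3: F_3 = 10^(4.29/10) = 2.685, G_3 = 10^(17.2/10) = 52.48
  Stage 4: F_4 = 10^(7.59/10) = 5.741, G_4 = 10^(−5.81/10) = 0.2624
Friis cascade:
  F = 1.285 + (1.174 − 1)/0.7780 + (2.685 − 1)/63.24 + (5.741 − 1)/3319 = 1.537
NF = 10 log₁₀(1.537) = 1.87 dB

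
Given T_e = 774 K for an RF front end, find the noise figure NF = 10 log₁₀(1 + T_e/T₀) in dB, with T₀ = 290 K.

F = 1 + T_e/T₀ = 1 + 774/290 = 3.66897
NF = 10 log₁₀(3.66897) = 5.65 dB

5.65 dB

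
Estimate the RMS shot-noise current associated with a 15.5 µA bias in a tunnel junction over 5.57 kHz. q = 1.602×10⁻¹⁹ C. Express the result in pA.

166 pA

I_n = √(2qI·B)
2qI·B = 2 × 1.602×10⁻¹⁹ × 1.55×10⁻⁵ × 5.57×10³ = 2.77×10⁻²⁰ A²
I_n = √(2.77×10⁻²⁰) = 1.66×10⁻¹⁰ A = 166 pA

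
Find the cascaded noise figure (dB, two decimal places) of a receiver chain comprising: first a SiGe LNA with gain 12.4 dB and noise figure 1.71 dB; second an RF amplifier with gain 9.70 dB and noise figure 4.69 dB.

Convert to linear (a loss of L dB is a gain of −L dB): F_i = 10^(NF_i/10), G_i = 10^(G_i,dB/10)
  Stage 1: F_1 = 10^(1.71/10) = 1.483, G_1 = 10^(12.4/10) = 17.38
  Stage 2: F_2 = 10^(4.69/10) = 2.944, G_2 = 10^(9.70/10) = 9.333
Friis cascade:
  F = 1.483 + (2.944 − 1)/17.38 = 1.594
NF = 10 log₁₀(1.594) = 2.03 dB

2.03 dB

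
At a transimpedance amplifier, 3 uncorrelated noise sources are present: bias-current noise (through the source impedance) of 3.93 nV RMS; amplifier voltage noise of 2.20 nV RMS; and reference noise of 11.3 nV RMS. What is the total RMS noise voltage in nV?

12.2 nV

Uncorrelated sources add in power (mean-square): V_tot = √(ΣV_i²)
V_tot = √[(3.93×10⁻⁹)² + (2.20×10⁻⁹)² + (1.13×10⁻⁸)²] = 1.22×10⁻⁸ V = 12.2 nV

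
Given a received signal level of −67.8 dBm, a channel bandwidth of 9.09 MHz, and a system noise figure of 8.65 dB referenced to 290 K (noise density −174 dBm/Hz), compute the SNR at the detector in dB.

28.0 dB

Noise floor: N = −174 + 10 log₁₀(B) + NF
10 log₁₀(9.09×10⁶) = 69.59 dB
N = −174 + 69.59 + 8.65 = −95.76 dBm
SNR = P_sig − N = −67.8 − (−95.76) = 27.96 dB → 28.0 dB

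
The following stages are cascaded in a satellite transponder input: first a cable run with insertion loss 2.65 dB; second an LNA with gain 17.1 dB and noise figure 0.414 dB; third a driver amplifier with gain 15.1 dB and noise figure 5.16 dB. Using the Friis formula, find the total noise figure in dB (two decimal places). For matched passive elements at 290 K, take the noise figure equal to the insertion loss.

Convert to linear (a loss of L dB is a gain of −L dB): F_i = 10^(NF_i/10), G_i = 10^(G_i,dB/10)
  Stage 1: F_1 = 10^(2.65/10) = 1.841, G_1 = 10^(−2.65/10) = 0.5433
  Stage 2: F_2 = 10^(0.414/10) = 1.100, G_2 = 10^(17.1/10) = 51.29
  Stage 3: F_3 = 10^(5.16/10) = 3.281, G_3 = 10^(15.1/10) = 32.36
Friis cascade:
  F = 1.841 + (1.100 − 1)/0.5433 + (3.281 − 1)/27.86 = 2.107
NF = 10 log₁₀(2.107) = 3.24 dB

3.24 dB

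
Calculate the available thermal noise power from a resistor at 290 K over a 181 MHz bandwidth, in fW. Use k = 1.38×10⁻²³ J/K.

P_n = kTB = 1.38×10⁻²³ × 290 × 1.81×10⁸ = 7.24×10⁻¹³ W = 724 fW

724 fW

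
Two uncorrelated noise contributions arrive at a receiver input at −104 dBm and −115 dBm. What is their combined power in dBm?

Convert to linear, add, convert back:
P₁ = 3.98×10⁻¹⁴ W, P₂ = 3.16×10⁻¹⁵ W
P_tot = 4.30×10⁻¹⁴ W → 10 log₁₀(P_tot / 10⁻³) = −103.7 dBm

−103.7 dBm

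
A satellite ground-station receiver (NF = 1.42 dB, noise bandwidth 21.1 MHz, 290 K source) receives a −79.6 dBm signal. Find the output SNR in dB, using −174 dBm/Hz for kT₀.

Noise floor: N = −174 + 10 log₁₀(B) + NF
10 log₁₀(2.11×10⁷) = 73.24 dB
N = −174 + 73.24 + 1.42 = −99.34 dBm
SNR = P_sig − N = −79.6 − (−99.34) = 19.74 dB → 19.7 dB

19.7 dB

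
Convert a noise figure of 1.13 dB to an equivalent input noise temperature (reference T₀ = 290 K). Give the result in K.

F = 10^(1.13/10) = 1.29718
T_e = (F − 1)·T₀ = (1.29718 − 1) × 290 = 86.2 K

86.2 K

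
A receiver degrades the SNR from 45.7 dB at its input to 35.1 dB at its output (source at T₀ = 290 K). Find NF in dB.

NF (dB) = SNR_in(dB) − SNR_out(dB) when the source is at T₀
NF = 45.7 − 35.1 = 10.6 dB

10.6 dB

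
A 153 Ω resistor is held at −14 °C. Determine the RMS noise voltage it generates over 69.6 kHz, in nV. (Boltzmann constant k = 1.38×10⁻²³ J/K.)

390 nV

T = −14 °C + 273.15 = 259.15 K
V_n = √(4kTRB)
4kTRB = 4 × 1.38×10⁻²³ × 259.15 × 1.53×10² × 6.96×10⁴ = 1.52×10⁻¹³ V²
V_n = √(1.52×10⁻¹³) = 3.90×10⁻⁷ V = 390 nV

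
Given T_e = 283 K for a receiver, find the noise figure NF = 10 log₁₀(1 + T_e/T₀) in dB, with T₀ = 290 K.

2.96 dB

F = 1 + T_e/T₀ = 1 + 283/290 = 1.97586
NF = 10 log₁₀(1.97586) = 2.96 dB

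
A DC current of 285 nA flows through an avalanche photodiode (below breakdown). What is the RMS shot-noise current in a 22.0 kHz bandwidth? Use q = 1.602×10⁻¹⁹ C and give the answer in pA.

44.8 pA

I_n = √(2qI·B)
2qI·B = 2 × 1.602×10⁻¹⁹ × 2.85×10⁻⁷ × 2.20×10⁴ = 2.01×10⁻²¹ A²
I_n = √(2.01×10⁻²¹) = 4.48×10⁻¹¹ A = 44.8 pA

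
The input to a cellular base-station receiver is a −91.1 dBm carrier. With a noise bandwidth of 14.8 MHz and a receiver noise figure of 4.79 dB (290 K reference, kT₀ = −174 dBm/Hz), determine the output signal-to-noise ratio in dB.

6.4 dB

Noise floor: N = −174 + 10 log₁₀(B) + NF
10 log₁₀(1.48×10⁷) = 71.7 dB
N = −174 + 71.7 + 4.79 = −97.51 dBm
SNR = P_sig − N = −91.1 − (−97.51) = 6.41 dB → 6.4 dB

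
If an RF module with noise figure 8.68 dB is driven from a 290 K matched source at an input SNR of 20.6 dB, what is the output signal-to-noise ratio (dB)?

By definition F = SNR_in/SNR_out, so in dB: SNR_out = SNR_in − NF
SNR_out = 20.6 − 8.68 = 11.92 dB

11.92 dB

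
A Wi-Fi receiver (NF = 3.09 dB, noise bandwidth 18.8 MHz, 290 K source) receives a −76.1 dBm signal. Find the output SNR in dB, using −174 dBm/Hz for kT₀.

Noise floor: N = −174 + 10 log₁₀(B) + NF
10 log₁₀(1.88×10⁷) = 72.74 dB
N = −174 + 72.74 + 3.09 = −98.17 dBm
SNR = P_sig − N = −76.1 − (−98.17) = 22.07 dB → 22.1 dB

22.1 dB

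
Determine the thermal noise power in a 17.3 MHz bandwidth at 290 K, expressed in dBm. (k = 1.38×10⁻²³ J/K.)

−101.6 dBm

P_n = kTB = 1.38×10⁻²³ × 290 × 1.73×10⁷ = 6.92×10⁻¹⁴ W
In dBm: 10 log₁₀(6.92×10⁻¹⁴ / 10⁻³) = −101.6 dBm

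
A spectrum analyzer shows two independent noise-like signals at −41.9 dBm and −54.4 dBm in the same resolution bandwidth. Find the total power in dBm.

−41.7 dBm

Convert to linear, add, convert back:
P₁ = 6.46×10⁻⁸ W, P₂ = 3.63×10⁻⁹ W
P_tot = 6.82×10⁻⁸ W → 10 log₁₀(P_tot / 10⁻³) = −41.7 dBm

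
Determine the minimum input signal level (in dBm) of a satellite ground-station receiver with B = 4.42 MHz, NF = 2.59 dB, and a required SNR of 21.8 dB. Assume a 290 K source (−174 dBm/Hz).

Sensitivity = −174 + 10 log₁₀(B) + NF + SNR_min
= −174 + 66.45 + 2.59 + 21.8
= −83.16 dBm → −83.2 dBm

−83.2 dBm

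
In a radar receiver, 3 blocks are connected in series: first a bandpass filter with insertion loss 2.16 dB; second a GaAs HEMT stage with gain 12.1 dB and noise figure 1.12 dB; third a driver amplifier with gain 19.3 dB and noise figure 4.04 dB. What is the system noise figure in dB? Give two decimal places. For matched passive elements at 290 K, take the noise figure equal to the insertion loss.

3.59 dB

Convert to linear (a loss of L dB is a gain of −L dB): F_i = 10^(NF_i/10), G_i = 10^(G_i,dB/10)
  Stage 1: F_1 = 10^(2.16/10) = 1.644, G_1 = 10^(−2.16/10) = 0.6081
  Stage 2: F_2 = 10^(1.12/10) = 1.294, G_2 = 10^(12.1/10) = 16.22
  Stage 3: F_3 = 10^(4.04/10) = 2.535, G_3 = 10^(19.3/10) = 85.11
Friis cascade:
  F = 1.644 + (1.294 − 1)/0.6081 + (2.535 − 1)/9.863 = 2.284
NF = 10 log₁₀(2.284) = 3.59 dB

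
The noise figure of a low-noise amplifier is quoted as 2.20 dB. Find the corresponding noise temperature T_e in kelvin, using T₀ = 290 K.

F = 10^(2.20/10) = 1.65959
T_e = (F − 1)·T₀ = (1.65959 − 1) × 290 = 191 K

191 K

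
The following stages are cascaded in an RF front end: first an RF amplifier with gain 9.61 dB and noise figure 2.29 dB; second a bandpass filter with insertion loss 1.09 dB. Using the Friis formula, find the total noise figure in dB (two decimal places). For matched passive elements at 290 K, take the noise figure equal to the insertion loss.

Convert to linear (a loss of L dB is a gain of −L dB): F_i = 10^(NF_i/10), G_i = 10^(G_i,dB/10)
  Stage 1: F_1 = 10^(2.29/10) = 1.694, G_1 = 10^(9.61/10) = 9.141
  Stage 2: F_2 = 10^(1.09/10) = 1.285, G_2 = 10^(−1.09/10) = 0.7780
Friis cascade:
  F = 1.694 + (1.285 − 1)/9.141 = 1.726
NF = 10 log₁₀(1.726) = 2.37 dB

2.37 dB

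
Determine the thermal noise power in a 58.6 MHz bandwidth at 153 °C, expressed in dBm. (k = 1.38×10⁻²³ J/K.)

T = 153 °C + 273.15 = 426.15 K
P_n = kTB = 1.38×10⁻²³ × 426.15 × 5.86×10⁷ = 3.45×10⁻¹³ W
In dBm: 10 log₁₀(3.45×10⁻¹³ / 10⁻³) = −94.6 dBm

−94.6 dBm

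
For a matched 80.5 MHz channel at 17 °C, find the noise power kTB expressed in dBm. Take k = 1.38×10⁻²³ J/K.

T = 17 °C + 273.15 = 290.15 K
P_n = kTB = 1.38×10⁻²³ × 290.15 × 8.05×10⁷ = 3.22×10⁻¹³ W
In dBm: 10 log₁₀(3.22×10⁻¹³ / 10⁻³) = −94.9 dBm

−94.9 dBm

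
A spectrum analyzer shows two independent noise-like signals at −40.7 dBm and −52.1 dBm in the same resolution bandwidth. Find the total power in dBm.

−40.4 dBm

Convert to linear, add, convert back:
P₁ = 8.51×10⁻⁸ W, P₂ = 6.17×10⁻⁹ W
P_tot = 9.13×10⁻⁸ W → 10 log₁₀(P_tot / 10⁻³) = −40.4 dBm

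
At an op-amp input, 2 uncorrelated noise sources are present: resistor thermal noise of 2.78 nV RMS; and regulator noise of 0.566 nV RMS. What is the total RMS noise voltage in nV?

2.84 nV

Uncorrelated sources add in power (mean-square): V_tot = √(ΣV_i²)
V_tot = √[(2.78×10⁻⁹)² + (5.66×10⁻¹⁰)²] = 2.84×10⁻⁹ V = 2.84 nV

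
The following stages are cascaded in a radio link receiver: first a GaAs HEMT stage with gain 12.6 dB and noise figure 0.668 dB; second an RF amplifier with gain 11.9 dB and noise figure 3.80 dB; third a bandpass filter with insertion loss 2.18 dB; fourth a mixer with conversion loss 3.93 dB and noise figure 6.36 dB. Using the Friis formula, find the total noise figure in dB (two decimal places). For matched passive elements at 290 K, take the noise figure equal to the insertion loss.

1.02 dB

Convert to linear (a loss of L dB is a gain of −L dB): F_i = 10^(NF_i/10), G_i = 10^(G_i,dB/10)
  Stage 1: F_1 = 10^(0.668/10) = 1.166, G_1 = 10^(12.6/10) = 18.20
  Stage 2: F_2 = 10^(3.80/10) = 2.399, G_2 = 10^(11.9/10) = 15.49
  Stage 3: F_3 = 10^(2.18/10) = 1.652, G_3 = 10^(−2.18/10) = 0.6053
  Stage 4: F_4 = 10^(6.36/10) = 4.325, G_4 = 10^(−3.93/10) = 0.4046
Friis cascade:
  F = 1.166 + (2.399 − 1)/18.20 + (1.652 − 1)/281.8 + (4.325 − 1)/170.6 = 1.265
NF = 10 log₁₀(1.265) = 1.02 dB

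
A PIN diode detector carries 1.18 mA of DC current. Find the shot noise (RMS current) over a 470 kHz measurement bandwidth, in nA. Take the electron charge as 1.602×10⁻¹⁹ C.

I_n = √(2qI·B)
2qI·B = 2 × 1.602×10⁻¹⁹ × 1.18×10⁻³ × 4.70×10⁵ = 1.78×10⁻¹⁶ A²
I_n = √(1.78×10⁻¹⁶) = 1.33×10⁻⁸ A = 13.3 nA

13.3 nA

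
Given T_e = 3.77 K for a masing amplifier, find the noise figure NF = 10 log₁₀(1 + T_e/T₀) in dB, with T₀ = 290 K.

F = 1 + T_e/T₀ = 1 + 3.77/290 = 1.013
NF = 10 log₁₀(1.013) = 0.056 dB

0.056 dB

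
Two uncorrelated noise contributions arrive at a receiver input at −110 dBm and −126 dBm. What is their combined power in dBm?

−109.9 dBm

Convert to linear, add, convert back:
P₁ = 1.00×10⁻¹⁴ W, P₂ = 2.51×10⁻¹⁶ W
P_tot = 1.03×10⁻¹⁴ W → 10 log₁₀(P_tot / 10⁻³) = −109.9 dBm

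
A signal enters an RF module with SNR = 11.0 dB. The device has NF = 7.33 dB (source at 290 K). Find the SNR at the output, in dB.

3.67 dB

By definition F = SNR_in/SNR_out, so in dB: SNR_out = SNR_in − NF
SNR_out = 11.0 − 7.33 = 3.67 dB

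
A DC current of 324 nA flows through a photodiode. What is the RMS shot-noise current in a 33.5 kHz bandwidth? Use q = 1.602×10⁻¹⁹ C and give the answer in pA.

59.0 pA

I_n = √(2qI·B)
2qI·B = 2 × 1.602×10⁻¹⁹ × 3.24×10⁻⁷ × 3.35×10⁴ = 3.48×10⁻²¹ A²
I_n = √(3.48×10⁻²¹) = 5.90×10⁻¹¹ A = 59.0 pA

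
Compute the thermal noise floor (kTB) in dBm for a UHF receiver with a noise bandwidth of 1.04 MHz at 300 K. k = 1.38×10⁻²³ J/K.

P_n = kTB = 1.38×10⁻²³ × 300 × 1.04×10⁶ = 4.31×10⁻¹⁵ W
In dBm: 10 log₁₀(4.31×10⁻¹⁵ / 10⁻³) = −113.7 dBm

−113.7 dBm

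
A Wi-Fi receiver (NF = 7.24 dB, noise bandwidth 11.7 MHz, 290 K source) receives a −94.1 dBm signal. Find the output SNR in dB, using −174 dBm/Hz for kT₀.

2.0 dB

Noise floor: N = −174 + 10 log₁₀(B) + NF
10 log₁₀(1.17×10⁷) = 70.68 dB
N = −174 + 70.68 + 7.24 = −96.08 dBm
SNR = P_sig − N = −94.1 − (−96.08) = 1.98 dB → 2.0 dB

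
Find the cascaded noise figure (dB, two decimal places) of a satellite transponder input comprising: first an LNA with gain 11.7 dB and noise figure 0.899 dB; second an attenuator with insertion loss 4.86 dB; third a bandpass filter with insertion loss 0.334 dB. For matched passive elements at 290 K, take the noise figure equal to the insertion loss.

1.42 dB

Convert to linear (a loss of L dB is a gain of −L dB): F_i = 10^(NF_i/10), G_i = 10^(G_i,dB/10)
  Stage 1: F_1 = 10^(0.899/10) = 1.230, G_1 = 10^(11.7/10) = 14.79
  Stage 2: F_2 = 10^(4.86/10) = 3.062, G_2 = 10^(−4.86/10) = 0.3266
  Stage 3: F_3 = 10^(0.334/10) = 1.080, G_3 = 10^(−0.334/10) = 0.9260
Friis cascade:
  F = 1.230 + (3.062 − 1)/14.79 + (1.080 − 1)/4.831 = 1.386
NF = 10 log₁₀(1.386) = 1.42 dB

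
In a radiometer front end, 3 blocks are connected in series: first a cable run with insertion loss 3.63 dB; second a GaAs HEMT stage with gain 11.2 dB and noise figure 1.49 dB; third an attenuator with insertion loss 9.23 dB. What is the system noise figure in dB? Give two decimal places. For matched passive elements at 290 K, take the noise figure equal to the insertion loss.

Convert to linear (a loss of L dB is a gain of −L dB): F_i = 10^(NF_i/10), G_i = 10^(G_i,dB/10)
  Stage 1: F_1 = 10^(3.63/10) = 2.307, G_1 = 10^(−3.63/10) = 0.4335
  Stage 2: F_2 = 10^(1.49/10) = 1.409, G_2 = 10^(11.2/10) = 13.18
  Stage 3: F_3 = 10^(9.23/10) = 8.375, G_3 = 10^(−9.23/10) = 0.1194
Friis cascade:
  F = 2.307 + (1.409 − 1)/0.4335 + (8.375 − 1)/5.715 = 4.541
NF = 10 log₁₀(4.541) = 6.57 dB

6.57 dB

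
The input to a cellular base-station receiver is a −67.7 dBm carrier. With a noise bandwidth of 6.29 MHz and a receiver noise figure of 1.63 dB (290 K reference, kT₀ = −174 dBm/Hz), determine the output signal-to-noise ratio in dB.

36.7 dB

Noise floor: N = −174 + 10 log₁₀(B) + NF
10 log₁₀(6.29×10⁶) = 67.99 dB
N = −174 + 67.99 + 1.63 = −104.38 dBm
SNR = P_sig − N = −67.7 − (−104.38) = 36.68 dB → 36.7 dB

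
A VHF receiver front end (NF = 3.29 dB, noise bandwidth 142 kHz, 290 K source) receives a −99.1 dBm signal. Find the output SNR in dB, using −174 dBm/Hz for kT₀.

20.1 dB

Noise floor: N = −174 + 10 log₁₀(B) + NF
10 log₁₀(1.42×10⁵) = 51.52 dB
N = −174 + 51.52 + 3.29 = −119.19 dBm
SNR = P_sig − N = −99.1 − (−119.19) = 20.09 dB → 20.1 dB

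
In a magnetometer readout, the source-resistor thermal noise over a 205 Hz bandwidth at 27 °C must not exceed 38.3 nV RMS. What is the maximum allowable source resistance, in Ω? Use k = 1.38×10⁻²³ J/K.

432 Ω

T = 27 °C + 273.15 = 300.15 K
Johnson–Nyquist: V_n = √(4kTRB) ⇒ R = V_n² / (4kTB)
4kTB = 4 × 1.38×10⁻²³ × 300.15 × 2.05×10² = 3.40×10⁻¹⁸
R = (3.83×10⁻⁸)² / 3.40×10⁻¹⁸ = 4.32×10² Ω = 432 Ω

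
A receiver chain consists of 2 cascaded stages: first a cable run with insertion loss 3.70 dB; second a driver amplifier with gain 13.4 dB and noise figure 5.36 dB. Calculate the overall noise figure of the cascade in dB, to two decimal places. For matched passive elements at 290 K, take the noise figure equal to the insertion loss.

Convert to linear (a loss of L dB is a gain of −L dB): F_i = 10^(NF_i/10), G_i = 10^(G_i,dB/10)
  Stage 1: F_1 = 10^(3.70/10) = 2.344, G_1 = 10^(−3.70/10) = 0.4266
  Stage 2: F_2 = 10^(5.36/10) = 3.436, G_2 = 10^(13.4/10) = 21.88
Friis cascade:
  F = 2.344 + (3.436 − 1)/0.4266 = 8.054
NF = 10 log₁₀(8.054) = 9.06 dB

9.06 dB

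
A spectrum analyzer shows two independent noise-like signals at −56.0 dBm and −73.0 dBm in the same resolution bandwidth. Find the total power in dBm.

Convert to linear, add, convert back:
P₁ = 2.51×10⁻⁹ W, P₂ = 5.01×10⁻¹¹ W
P_tot = 2.56×10⁻⁹ W → 10 log₁₀(P_tot / 10⁻³) = −55.9 dBm

−55.9 dBm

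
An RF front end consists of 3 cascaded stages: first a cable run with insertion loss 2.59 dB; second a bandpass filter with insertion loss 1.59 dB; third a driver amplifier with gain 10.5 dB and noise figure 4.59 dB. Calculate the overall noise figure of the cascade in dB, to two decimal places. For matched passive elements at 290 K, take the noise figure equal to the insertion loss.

Convert to linear (a loss of L dB is a gain of −L dB): F_i = 10^(NF_i/10), G_i = 10^(G_i,dB/10)
  Stage 1: F_1 = 10^(2.59/10) = 1.816, G_1 = 10^(−2.59/10) = 0.5508
  Stage 2: F_2 = 10^(1.59/10) = 1.442, G_2 = 10^(−1.59/10) = 0.6934
  Stage 3: F_3 = 10^(4.59/10) = 2.877, G_3 = 10^(10.5/10) = 11.22
Friis cascade:
  F = 1.816 + (1.442 − 1)/0.5508 + (2.877 − 1)/0.3819 = 7.534
NF = 10 log₁₀(7.534) = 8.77 dB

8.77 dB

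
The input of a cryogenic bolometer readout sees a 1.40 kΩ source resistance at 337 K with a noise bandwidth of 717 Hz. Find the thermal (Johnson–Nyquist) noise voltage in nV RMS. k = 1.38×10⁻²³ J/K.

V_n = √(4kTRB)
4kTRB = 4 × 1.38×10⁻²³ × 337 × 1.40×10³ × 7.17×10² = 1.87×10⁻¹⁴ V²
V_n = √(1.87×10⁻¹⁴) = 1.37×10⁻⁷ V = 137 nV

137 nV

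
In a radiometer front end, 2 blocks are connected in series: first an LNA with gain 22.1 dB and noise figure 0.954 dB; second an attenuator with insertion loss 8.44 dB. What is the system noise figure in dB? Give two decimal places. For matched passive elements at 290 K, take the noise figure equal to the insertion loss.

Convert to linear (a loss of L dB is a gain of −L dB): F_i = 10^(NF_i/10), G_i = 10^(G_i,dB/10)
  Stage 1: F_1 = 10^(0.954/10) = 1.246, G_1 = 10^(22.1/10) = 162.2
  Stage 2: F_2 = 10^(8.44/10) = 6.982, G_2 = 10^(−8.44/10) = 0.1432
Friis cascade:
  F = 1.246 + (6.982 − 1)/162.2 = 1.283
NF = 10 log₁₀(1.283) = 1.08 dB

1.08 dB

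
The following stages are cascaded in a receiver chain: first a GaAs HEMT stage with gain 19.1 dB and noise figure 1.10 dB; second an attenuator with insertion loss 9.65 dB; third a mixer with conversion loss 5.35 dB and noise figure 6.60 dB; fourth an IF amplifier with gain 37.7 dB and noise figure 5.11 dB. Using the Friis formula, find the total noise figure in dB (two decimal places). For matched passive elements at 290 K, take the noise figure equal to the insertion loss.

4.26 dB

Convert to linear (a loss of L dB is a gain of −L dB): F_i = 10^(NF_i/10), G_i = 10^(G_i,dB/10)
  Stage 1: F_1 = 10^(1.10/10) = 1.288, G_1 = 10^(19.1/10) = 81.28
  Stage 2: F_2 = 10^(9.65/10) = 9.226, G_2 = 10^(−9.65/10) = 0.1084
  Stage 3: F_3 = 10^(6.60/10) = 4.571, G_3 = 10^(−5.35/10) = 0.2917
  Stage 4: F_4 = 10^(5.11/10) = 3.243, G_4 = 10^(37.7/10) = 5888
Friis cascade:
  F = 1.288 + (9.226 − 1)/81.28 + (4.571 − 1)/8.810 + (3.243 − 1)/2.570 = 2.668
NF = 10 log₁₀(2.668) = 4.26 dB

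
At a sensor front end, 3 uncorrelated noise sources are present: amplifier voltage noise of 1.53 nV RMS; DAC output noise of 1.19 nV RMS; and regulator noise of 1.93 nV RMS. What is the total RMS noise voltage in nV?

Uncorrelated sources add in power (mean-square): V_tot = √(ΣV_i²)
V_tot = √[(1.53×10⁻⁹)² + (1.19×10⁻⁹)² + (1.93×10⁻⁹)²] = 2.74×10⁻⁹ V = 2.74 nV

2.74 nV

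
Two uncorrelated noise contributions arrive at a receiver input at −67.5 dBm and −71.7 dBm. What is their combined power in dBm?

−66.1 dBm

Convert to linear, add, convert back:
P₁ = 1.78×10⁻¹⁰ W, P₂ = 6.76×10⁻¹¹ W
P_tot = 2.45×10⁻¹⁰ W → 10 log₁₀(P_tot / 10⁻³) = −66.1 dBm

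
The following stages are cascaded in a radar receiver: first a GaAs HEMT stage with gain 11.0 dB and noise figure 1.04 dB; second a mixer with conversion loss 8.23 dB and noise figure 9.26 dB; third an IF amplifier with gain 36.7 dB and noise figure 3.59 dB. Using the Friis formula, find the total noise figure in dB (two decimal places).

4.05 dB

Convert to linear (a loss of L dB is a gain of −L dB): F_i = 10^(NF_i/10), G_i = 10^(G_i,dB/10)
  Stage 1: F_1 = 10^(1.04/10) = 1.271, G_1 = 10^(11.0/10) = 12.59
  Stage 2: F_2 = 10^(9.26/10) = 8.433, G_2 = 10^(−8.23/10) = 0.1503
  Stage 3: F_3 = 10^(3.59/10) = 2.286, G_3 = 10^(36.7/10) = 4677
Friis cascade:
  F = 1.271 + (8.433 − 1)/12.59 + (2.286 − 1)/1.892 = 2.540
NF = 10 log₁₀(2.540) = 4.05 dB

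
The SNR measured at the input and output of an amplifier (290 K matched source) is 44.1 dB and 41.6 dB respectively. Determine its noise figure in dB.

2.5 dB

NF (dB) = SNR_in(dB) − SNR_out(dB) when the source is at T₀
NF = 44.1 − 41.6 = 2.5 dB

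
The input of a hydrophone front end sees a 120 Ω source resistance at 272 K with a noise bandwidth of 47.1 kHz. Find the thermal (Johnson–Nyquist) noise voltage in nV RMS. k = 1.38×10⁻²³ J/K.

V_n = √(4kTRB)
4kTRB = 4 × 1.38×10⁻²³ × 272 × 1.20×10² × 4.71×10⁴ = 8.49×10⁻¹⁴ V²
V_n = √(8.49×10⁻¹⁴) = 2.91×10⁻⁷ V = 291 nV

291 nV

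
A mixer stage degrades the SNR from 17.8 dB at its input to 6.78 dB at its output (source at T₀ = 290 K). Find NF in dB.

11.02 dB

NF (dB) = SNR_in(dB) − SNR_out(dB) when the source is at T₀
NF = 17.8 − 6.78 = 11.02 dB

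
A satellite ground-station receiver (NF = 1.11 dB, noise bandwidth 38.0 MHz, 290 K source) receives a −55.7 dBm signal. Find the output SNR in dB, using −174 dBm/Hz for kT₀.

Noise floor: N = −174 + 10 log₁₀(B) + NF
10 log₁₀(3.80×10⁷) = 75.8 dB
N = −174 + 75.8 + 1.11 = −97.09 dBm
SNR = P_sig − N = −55.7 − (−97.09) = 41.39 dB → 41.4 dB

41.4 dB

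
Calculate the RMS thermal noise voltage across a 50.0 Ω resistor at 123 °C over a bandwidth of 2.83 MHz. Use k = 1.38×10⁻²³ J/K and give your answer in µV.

T = 123 °C + 273.15 = 396.15 K
V_n = √(4kTRB)
4kTRB = 4 × 1.38×10⁻²³ × 396.15 × 5.00×10¹ × 2.83×10⁶ = 3.09×10⁻¹² V²
V_n = √(3.09×10⁻¹²) = 1.76×10⁻⁶ V = 1.76 µV

1.76 µV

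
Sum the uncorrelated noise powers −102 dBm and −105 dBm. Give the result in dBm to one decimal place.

Convert to linear, add, convert back:
P₁ = 6.31×10⁻¹⁴ W, P₂ = 3.16×10⁻¹⁴ W
P_tot = 9.47×10⁻¹⁴ W → 10 log₁₀(P_tot / 10⁻³) = −100.2 dBm

−100.2 dBm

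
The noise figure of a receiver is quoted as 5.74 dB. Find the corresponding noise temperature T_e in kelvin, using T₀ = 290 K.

F = 10^(5.74/10) = 3.74973
T_e = (F − 1)·T₀ = (3.74973 − 1) × 290 = 797 K

797 K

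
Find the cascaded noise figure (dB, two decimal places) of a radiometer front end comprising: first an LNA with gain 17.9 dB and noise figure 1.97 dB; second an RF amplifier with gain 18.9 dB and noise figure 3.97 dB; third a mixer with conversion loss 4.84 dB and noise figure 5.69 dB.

2.04 dB

Convert to linear (a loss of L dB is a gain of −L dB): F_i = 10^(NF_i/10), G_i = 10^(G_i,dB/10)
  Stage 1: F_1 = 10^(1.97/10) = 1.574, G_1 = 10^(17.9/10) = 61.66
  Stage 2: F_2 = 10^(3.97/10) = 2.495, G_2 = 10^(18.9/10) = 77.62
  Stage 3: F_3 = 10^(5.69/10) = 3.707, G_3 = 10^(−4.84/10) = 0.3281
Friis cascade:
  F = 1.574 + (2.495 − 1)/61.66 + (3.707 − 1)/4786 = 1.599
NF = 10 log₁₀(1.599) = 2.04 dB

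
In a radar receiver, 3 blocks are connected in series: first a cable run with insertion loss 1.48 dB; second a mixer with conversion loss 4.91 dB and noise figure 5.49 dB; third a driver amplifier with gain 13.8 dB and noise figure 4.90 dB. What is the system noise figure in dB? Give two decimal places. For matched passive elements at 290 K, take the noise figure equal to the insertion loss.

Convert to linear (a loss of L dB is a gain of −L dB): F_i = 10^(NF_i/10), G_i = 10^(G_i,dB/10)
  Stage 1: F_1 = 10^(1.48/10) = 1.406, G_1 = 10^(−1.48/10) = 0.7112
  Stage 2: F_2 = 10^(5.49/10) = 3.540, G_2 = 10^(−4.91/10) = 0.3228
  Stage 3: F_3 = 10^(4.90/10) = 3.090, G_3 = 10^(13.8/10) = 23.99
Friis cascade:
  F = 1.406 + (3.540 − 1)/0.7112 + (3.090 − 1)/0.2296 = 14.08
NF = 10 log₁₀(14.08) = 11.49 dB

11.49 dB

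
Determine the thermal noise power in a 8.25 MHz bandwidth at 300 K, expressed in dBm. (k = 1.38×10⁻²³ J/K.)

P_n = kTB = 1.38×10⁻²³ × 300 × 8.25×10⁶ = 3.42×10⁻¹⁴ W
In dBm: 10 log₁₀(3.42×10⁻¹⁴ / 10⁻³) = −104.7 dBm

−104.7 dBm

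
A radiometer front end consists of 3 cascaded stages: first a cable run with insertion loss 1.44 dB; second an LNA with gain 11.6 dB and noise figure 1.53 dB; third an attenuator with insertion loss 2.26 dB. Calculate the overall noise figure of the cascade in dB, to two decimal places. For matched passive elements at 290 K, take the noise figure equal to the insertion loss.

Convert to linear (a loss of L dB is a gain of −L dB): F_i = 10^(NF_i/10), G_i = 10^(G_i,dB/10)
  Stage 1: F_1 = 10^(1.44/10) = 1.393, G_1 = 10^(−1.44/10) = 0.7178
  Stage 2: F_2 = 10^(1.53/10) = 1.422, G_2 = 10^(11.6/10) = 14.45
  Stage 3: F_3 = 10^(2.26/10) = 1.683, G_3 = 10^(−2.26/10) = 0.5943
Friis cascade:
  F = 1.393 + (1.422 − 1)/0.7178 + (1.683 − 1)/10.38 = 2.047
NF = 10 log₁₀(2.047) = 3.11 dB

3.11 dB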